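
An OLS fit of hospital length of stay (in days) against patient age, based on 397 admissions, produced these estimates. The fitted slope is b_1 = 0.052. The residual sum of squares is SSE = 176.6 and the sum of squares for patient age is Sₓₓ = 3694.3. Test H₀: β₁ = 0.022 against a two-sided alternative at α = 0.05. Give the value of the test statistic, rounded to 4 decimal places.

t = 2.7270

MSE = SSE/(n − 2) = 176.6/395 = 0.447089.
SE(b_1) = √(MSE/Sₓₓ) = √(0.447089/3694.3) = 0.011001.
t = (0.052 − 0.022) / 0.011001 = 2.7270.
df = n − 2 = 395.
Two-sided p ≈ 0.0067, which is < 0.05, so reject H₀.
There is evidence that the true slope on patient age differs from 0.022 days per unit.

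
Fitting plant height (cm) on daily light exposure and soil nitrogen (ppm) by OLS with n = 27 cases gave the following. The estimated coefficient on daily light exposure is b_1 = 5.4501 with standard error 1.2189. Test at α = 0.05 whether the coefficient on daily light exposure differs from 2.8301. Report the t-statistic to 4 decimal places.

t = 2.1495

H₀: β₁ = 2.8301 vs H₁: β₁ ≠ 2.8301.
t = (b_1 − β₁⁰)/SE = (5.4501 − 2.8301) / 1.2189 = 2.1495.
df = n − k − 1 = 27 − 2 − 1 = 24.
Two-sided p ≈ 0.0419, which is < 0.05, so reject H₀.
There is evidence that the true slope on daily light exposure differs from 2.8301 cm per unit, holding the other predictors fixed.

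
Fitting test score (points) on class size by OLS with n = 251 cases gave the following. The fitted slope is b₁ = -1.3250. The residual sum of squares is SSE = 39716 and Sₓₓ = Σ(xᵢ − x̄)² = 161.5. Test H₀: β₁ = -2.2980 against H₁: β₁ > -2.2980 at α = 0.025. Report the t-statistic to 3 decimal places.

MSE = SSE/(n − 2) = 39716/249 = 159.502.
SE(b₁) = √(MSE/Sₓₓ) = √(159.502/161.5) = 0.993795.
t = (-1.3250 − (-2.2980)) / 0.993795 = 0.979.
df = n − 2 = 249.
One-sided p ≈ 0.1642, which is ≥ 0.025, so fail to reject H₀.
The data do not give significant evidence that the true slope on class size exceeds -2.2980 points per unit.

t = 0.979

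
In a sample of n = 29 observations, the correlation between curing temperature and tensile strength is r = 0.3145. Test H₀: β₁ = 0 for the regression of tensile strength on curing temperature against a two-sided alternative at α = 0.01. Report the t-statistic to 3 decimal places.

t = 1.722

t = r·√(n − 2)/√(1 − r²) = 0.3145·√27/√0.90109 = 1.722.
df = n − 2 = 27.
Two-sided p ≈ 0.0966, which is ≥ 0.01, so fail to reject H₀.
The data do not give significant evidence of a linear association between curing temperature and tensile strength.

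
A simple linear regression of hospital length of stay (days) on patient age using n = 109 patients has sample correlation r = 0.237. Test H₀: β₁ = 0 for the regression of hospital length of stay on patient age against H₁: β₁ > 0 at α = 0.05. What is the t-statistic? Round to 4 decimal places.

t = 2.5234

t = r·√(n − 2)/√(1 − r²) = 0.237·√107/√0.943831 = 2.5234.
df = n − 2 = 107.
One-sided p ≈ 0.0065, which is < 0.05, so reject H₀.
There is evidence of a linear association between patient age and hospital length of stay.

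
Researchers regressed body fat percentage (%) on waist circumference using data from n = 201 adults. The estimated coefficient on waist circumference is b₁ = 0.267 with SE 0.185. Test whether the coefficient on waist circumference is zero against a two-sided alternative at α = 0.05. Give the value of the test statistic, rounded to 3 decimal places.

t = 1.443

H₀: β₁ = 0 vs H₁: β₁ ≠ 0.
t = (b₁ − β₁⁰)/SE = 0.267 / 0.185 = 1.443.
df = n − 2 = 201 − 2 = 199.
Two-sided p ≈ 0.1505, which is ≥ 0.05, so fail to reject H₀.
The data do not give significant evidence of an association between waist circumference and body fat percentage.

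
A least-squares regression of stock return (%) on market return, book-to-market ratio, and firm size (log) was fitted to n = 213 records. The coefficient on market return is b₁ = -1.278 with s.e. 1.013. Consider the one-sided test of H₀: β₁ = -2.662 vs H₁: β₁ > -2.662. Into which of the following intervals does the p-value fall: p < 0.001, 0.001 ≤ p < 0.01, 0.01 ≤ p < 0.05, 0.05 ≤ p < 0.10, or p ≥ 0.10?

t = (-1.278 − (-2.662)) / 1.013 = 1.366.
df = n − k − 1 = 213 − 3 − 1 = 209.
One-sided p = P(T_{209} > t) ≈ 0.0867.
So 0.05 ≤ p < 0.10.

0.05 ≤ p < 0.10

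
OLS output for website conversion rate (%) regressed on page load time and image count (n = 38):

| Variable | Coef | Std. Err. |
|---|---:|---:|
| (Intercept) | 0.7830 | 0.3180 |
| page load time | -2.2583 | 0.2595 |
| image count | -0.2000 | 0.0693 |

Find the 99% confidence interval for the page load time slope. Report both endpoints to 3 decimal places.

(-2.965, -1.551)

Read off: b = -2.2583, SE = 0.2595 for page load time.
df = n − k − 1 = 38 − 2 − 1 = 35.
t* = t_{0.005, 35} = 2.723806.
Margin = t* × SE = 2.723806 × 0.2595 = 0.70683.
CI: -2.2583 ± 0.70683 → (-2.965, -1.551).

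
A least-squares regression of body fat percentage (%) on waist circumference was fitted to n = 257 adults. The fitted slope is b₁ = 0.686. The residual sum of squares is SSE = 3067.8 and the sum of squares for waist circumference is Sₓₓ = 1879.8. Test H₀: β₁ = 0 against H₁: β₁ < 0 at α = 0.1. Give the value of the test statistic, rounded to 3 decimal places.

MSE = SSE/(n − 2) = 3067.8/255 = 12.0306.
SE(b₁) = √(MSE/Sₓₓ) = √(12.0306/1879.8) = 0.0799996.
t = 0.686 / 0.0799996 = 8.575.
df = n − 2 = 255.
One-sided p ≈ 1.0000, which is ≥ 0.1, so fail to reject H₀.
The data do not give significant evidence that the true slope on waist circumference is negative.

t = 8.575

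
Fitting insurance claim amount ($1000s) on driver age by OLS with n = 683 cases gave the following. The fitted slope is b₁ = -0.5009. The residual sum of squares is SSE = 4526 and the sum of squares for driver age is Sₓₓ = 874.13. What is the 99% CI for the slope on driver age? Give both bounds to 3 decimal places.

(-0.726, -0.276)

MSE = SSE/(n − 2) = 4526/681 = 6.64611.
SE(b₁) = √(MSE/Sₓₓ) = √(6.64611/874.13) = 0.0871958.
df = n − 2 = 681.
t* = t_{0.005, 681} = 2.583068.
Margin = t* × SE = 2.583068 × 0.0871958 = 0.22523.
CI: -0.5009 ± 0.22523 → (-0.726, -0.276).
With 99% confidence, each one-unit increase in driver age is associated with a change of between -0.726 and -0.276 $1000s in insurance claim amount.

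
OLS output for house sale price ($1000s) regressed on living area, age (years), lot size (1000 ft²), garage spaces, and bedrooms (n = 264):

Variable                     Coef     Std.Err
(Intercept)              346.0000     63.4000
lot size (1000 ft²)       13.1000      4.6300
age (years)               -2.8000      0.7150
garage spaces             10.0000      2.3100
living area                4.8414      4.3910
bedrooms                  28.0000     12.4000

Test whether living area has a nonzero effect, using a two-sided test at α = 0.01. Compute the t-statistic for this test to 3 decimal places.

t = 1.103

Read off: b = 4.8414, SE = 4.3910 for living area.
H₀: β₁ = 0 vs H₁: β₁ ≠ 0.
t = 4.8414 / 4.3910 = 1.103.
df = n − k − 1 = 264 − 5 − 1 = 258.
Two-sided p ≈ 0.2712, which is ≥ 0.01, so fail to reject H₀.
The data do not give significant evidence of an association between living area and house sale price, after adjusting for the other predictors.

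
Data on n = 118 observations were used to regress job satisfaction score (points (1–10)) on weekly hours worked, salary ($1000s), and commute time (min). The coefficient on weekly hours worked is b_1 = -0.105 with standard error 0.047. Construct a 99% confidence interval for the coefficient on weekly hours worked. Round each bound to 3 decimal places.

df = n − k − 1 = 118 − 3 − 1 = 114.
t* = t_{0.005, 114} = 2.619645.
Margin = t* × SE = 2.619645 × 0.047 = 0.12312.
CI: -0.105 ± 0.12312 → (-0.228, 0.018).
With 99% confidence, each one-unit increase in weekly hours worked is associated with a change of between -0.228 and 0.018 points (1–10) in job satisfaction score, holding the other predictors fixed.

(-0.228, 0.018)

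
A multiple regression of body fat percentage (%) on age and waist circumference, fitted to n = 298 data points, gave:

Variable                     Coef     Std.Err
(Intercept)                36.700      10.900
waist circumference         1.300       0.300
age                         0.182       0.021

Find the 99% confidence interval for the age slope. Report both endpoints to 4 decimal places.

(0.1276, 0.2364)

Read off: b = 0.182, SE = 0.021 for age.
df = n − k − 1 = 298 − 2 − 1 = 295.
t* = t_{0.005, 295} = 2.592598.
Margin = t* × SE = 2.592598 × 0.021 = 0.054445.
CI: 0.182 ± 0.054445 → (0.1276, 0.2364).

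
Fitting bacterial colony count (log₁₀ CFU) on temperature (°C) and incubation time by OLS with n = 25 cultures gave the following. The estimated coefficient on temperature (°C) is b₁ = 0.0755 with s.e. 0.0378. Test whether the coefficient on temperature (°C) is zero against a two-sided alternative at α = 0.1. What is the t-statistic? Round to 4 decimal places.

t = 1.9974

H₀: β₁ = 0 vs H₁: β₁ ≠ 0.
t = (b₁ − β₁⁰)/SE = 0.0755 / 0.0378 = 1.9974.
df = n − k − 1 = 25 − 2 − 1 = 22.
Two-sided p ≈ 0.0583, which is < 0.1, so reject H₀.
There is evidence that temperature (°C) is associated with bacterial colony count, holding the other predictors fixed.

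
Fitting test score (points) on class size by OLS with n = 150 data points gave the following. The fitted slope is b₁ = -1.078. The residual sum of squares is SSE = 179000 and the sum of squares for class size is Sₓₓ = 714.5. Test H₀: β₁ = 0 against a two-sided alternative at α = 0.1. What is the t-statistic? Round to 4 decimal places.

MSE = SSE/(n − 2) = 179000/148 = 1209.46.
SE(b₁) = √(MSE/Sₓₓ) = √(1209.46/714.5) = 1.30105.
t = -1.078 / 1.30105 = -0.8286.
df = n − 2 = 148.
Two-sided p ≈ 0.4087, which is ≥ 0.1, so fail to reject H₀.
The data do not give significant evidence of an association between class size and test score.

t = -0.8286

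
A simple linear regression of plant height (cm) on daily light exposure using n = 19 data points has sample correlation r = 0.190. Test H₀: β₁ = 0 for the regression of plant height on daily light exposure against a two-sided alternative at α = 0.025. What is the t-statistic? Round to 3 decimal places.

t = 0.798

t = r·√(n − 2)/√(1 − r²) = 0.190·√17/√0.9639 = 0.798.
df = n − 2 = 17.
Two-sided p ≈ 0.4359, which is ≥ 0.025, so fail to reject H₀.
The data do not give significant evidence of a linear association between daily light exposure and plant height.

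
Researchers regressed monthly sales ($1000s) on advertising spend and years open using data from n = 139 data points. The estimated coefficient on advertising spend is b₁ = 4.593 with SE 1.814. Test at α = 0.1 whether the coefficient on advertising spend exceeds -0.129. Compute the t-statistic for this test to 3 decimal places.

H₀: β₁ = -0.129 vs H₁: β₁ > -0.129.
t = (b₁ − β₁⁰)/SE = (4.593 − (-0.129)) / 1.814 = 2.603.
df = n − k − 1 = 139 − 2 − 1 = 136.
One-sided p ≈ 0.0051, which is < 0.1, so reject H₀.
There is evidence that the true slope on advertising spend exceeds -0.129 $1000s per unit, holding the other predictors fixed.

t = 2.603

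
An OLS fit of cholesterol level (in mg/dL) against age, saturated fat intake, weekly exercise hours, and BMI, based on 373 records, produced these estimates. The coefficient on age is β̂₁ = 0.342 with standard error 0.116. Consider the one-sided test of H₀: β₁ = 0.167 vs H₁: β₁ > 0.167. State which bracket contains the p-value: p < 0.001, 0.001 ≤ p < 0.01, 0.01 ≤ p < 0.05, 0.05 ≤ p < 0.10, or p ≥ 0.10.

0.05 ≤ p < 0.10

t = (0.342 − 0.167) / 0.116 = 1.509.
df = n − k − 1 = 373 − 4 − 1 = 368.
One-sided p = P(T_{368} > t) ≈ 0.0661.
So 0.05 ≤ p < 0.10.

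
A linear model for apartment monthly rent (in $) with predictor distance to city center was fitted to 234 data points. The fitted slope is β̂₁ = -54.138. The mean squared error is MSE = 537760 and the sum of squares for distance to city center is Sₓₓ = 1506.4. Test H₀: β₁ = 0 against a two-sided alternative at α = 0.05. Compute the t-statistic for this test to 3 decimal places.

SE(β̂₁) = √(MSE/Sₓₓ) = √(537760/1506.4) = 18.894.
t = -54.138 / 18.894 = -2.865.
df = n − 2 = 232.
Two-sided p ≈ 0.0045, which is < 0.05, so reject H₀.
There is evidence that distance to city center is associated with apartment monthly rent.

t = -2.865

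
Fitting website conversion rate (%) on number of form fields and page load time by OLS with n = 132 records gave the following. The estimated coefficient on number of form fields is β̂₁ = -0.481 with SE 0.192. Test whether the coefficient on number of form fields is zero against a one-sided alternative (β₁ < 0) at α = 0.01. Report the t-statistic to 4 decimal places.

t = -2.5052

H₀: β₁ = 0 vs H₁: β₁ < 0.
t = (β̂₁ − β₁⁰)/SE = -0.481 / 0.192 = -2.5052.
df = n − k − 1 = 132 − 2 − 1 = 129.
One-sided p ≈ 0.0067, which is < 0.01, so reject H₀.
There is evidence that the true slope on number of form fields is negative, holding the other predictors fixed.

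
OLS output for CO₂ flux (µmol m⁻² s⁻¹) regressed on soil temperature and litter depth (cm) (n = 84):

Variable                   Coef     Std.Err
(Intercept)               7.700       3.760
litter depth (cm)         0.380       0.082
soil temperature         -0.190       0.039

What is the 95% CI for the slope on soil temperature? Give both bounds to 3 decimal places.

(-0.268, -0.112)

Read off: b = -0.190, SE = 0.039 for soil temperature.
df = n − k − 1 = 84 − 2 − 1 = 81.
t* = t_{0.025, 81} = 1.989686.
Margin = t* × SE = 1.989686 × 0.039 = 0.07760.
CI: -0.190 ± 0.07760 → (-0.268, -0.112).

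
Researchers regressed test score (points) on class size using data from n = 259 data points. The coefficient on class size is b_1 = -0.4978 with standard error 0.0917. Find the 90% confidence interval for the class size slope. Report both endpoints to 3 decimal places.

(-0.649, -0.346)

df = n − 2 = 259 − 2 = 257.
t* = t_{0.05, 257} = 1.650804.
Margin = t* × SE = 1.650804 × 0.0917 = 0.15138.
CI: -0.4978 ± 0.15138 → (-0.649, -0.346).
With 90% confidence, each one-unit increase in class size is associated with a change of between -0.649 and -0.346 points in test score.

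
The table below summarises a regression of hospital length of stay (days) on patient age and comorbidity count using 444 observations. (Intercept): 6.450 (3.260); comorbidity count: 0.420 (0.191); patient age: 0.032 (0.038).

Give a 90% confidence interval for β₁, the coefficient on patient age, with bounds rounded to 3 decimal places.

(-0.031, 0.095)

Read off: b = 0.032, SE = 0.038 for patient age.
df = n − k − 1 = 444 − 2 − 1 = 441.
t* = t_{0.05, 441} = 1.648316.
Margin = t* × SE = 1.648316 × 0.038 = 0.06264.
CI: 0.032 ± 0.06264 → (-0.031, 0.095).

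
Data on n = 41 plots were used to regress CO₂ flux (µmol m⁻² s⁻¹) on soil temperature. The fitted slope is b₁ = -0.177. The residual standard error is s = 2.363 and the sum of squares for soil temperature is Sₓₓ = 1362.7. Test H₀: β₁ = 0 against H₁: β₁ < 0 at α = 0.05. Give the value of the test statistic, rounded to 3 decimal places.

SE(b₁) = s/√Sₓₓ = 2.363/√1362.7 = 0.0640123.
t = -0.177 / 0.0640123 = -2.765.
df = n − 2 = 39.
One-sided p ≈ 0.0043, which is < 0.05, so reject H₀.
There is evidence that the true slope on soil temperature is negative.

t = -2.765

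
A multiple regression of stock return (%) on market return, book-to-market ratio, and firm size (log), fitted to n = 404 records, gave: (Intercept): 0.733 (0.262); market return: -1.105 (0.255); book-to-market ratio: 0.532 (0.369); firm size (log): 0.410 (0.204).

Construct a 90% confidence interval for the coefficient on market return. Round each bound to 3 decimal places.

Read off: b = -1.105, SE = 0.255 for market return.
df = n − k − 1 = 404 − 3 − 1 = 400.
t* = t_{0.05, 400} = 1.648672.
Margin = t* × SE = 1.648672 × 0.255 = 0.42041.
CI: -1.105 ± 0.42041 → (-1.525, -0.685).

(-1.525, -0.685)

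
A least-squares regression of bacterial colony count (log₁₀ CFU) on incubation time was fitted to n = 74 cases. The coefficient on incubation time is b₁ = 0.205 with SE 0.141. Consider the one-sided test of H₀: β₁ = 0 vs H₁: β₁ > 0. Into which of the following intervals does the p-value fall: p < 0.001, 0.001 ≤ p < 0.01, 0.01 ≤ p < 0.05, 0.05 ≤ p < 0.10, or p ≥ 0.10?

0.05 ≤ p < 0.10

t = 0.205 / 0.141 = 1.454.
df = n − 2 = 74 − 2 = 72.
One-sided p = P(T_{72} > t) ≈ 0.0752.
So 0.05 ≤ p < 0.10.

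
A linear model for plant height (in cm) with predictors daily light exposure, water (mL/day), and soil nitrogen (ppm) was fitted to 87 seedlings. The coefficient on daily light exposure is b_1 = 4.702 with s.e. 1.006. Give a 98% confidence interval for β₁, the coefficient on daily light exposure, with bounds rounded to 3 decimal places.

df = n − k − 1 = 87 − 3 − 1 = 83.
t* = t_{0.01, 83} = 2.372119.
Margin = t* × SE = 2.372119 × 1.006 = 2.38635.
CI: 4.702 ± 2.38635 → (2.316, 7.088).
With 98% confidence, each one-unit increase in daily light exposure is associated with a change of between 2.316 and 7.088 cm in plant height, holding the other predictors fixed.

(2.316, 7.088)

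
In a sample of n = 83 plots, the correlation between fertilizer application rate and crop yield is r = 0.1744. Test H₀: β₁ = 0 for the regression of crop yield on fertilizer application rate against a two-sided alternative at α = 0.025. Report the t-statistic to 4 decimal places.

t = 1.5940

t = r·√(n − 2)/√(1 − r²) = 0.1744·√81/√0.969585 = 1.5940.
df = n − 2 = 81.
Two-sided p ≈ 0.1148, which is ≥ 0.025, so fail to reject H₀.
The data do not give significant evidence of a linear association between fertilizer application rate and crop yield.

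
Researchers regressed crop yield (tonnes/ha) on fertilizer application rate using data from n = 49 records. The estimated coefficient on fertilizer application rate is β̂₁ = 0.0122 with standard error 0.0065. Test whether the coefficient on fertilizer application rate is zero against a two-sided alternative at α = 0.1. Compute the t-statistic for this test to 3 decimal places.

t = 1.877

H₀: β₁ = 0 vs H₁: β₁ ≠ 0.
t = (β̂₁ − β₁⁰)/SE = 0.0122 / 0.0065 = 1.877.
df = n − 2 = 49 − 2 = 47.
Two-sided p ≈ 0.0667, which is < 0.1, so reject H₀.
There is evidence that fertilizer application rate is associated with crop yield.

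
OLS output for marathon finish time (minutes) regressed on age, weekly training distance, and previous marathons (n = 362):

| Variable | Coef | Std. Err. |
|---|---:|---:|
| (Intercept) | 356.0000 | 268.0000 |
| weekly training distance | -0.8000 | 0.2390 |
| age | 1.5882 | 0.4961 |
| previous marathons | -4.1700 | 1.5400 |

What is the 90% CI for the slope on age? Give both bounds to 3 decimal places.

Read off: b = 1.5882, SE = 0.4961 for age.
df = n − k − 1 = 362 − 3 − 1 = 358.
t* = t_{0.05, 358} = 1.649121.
Margin = t* × SE = 1.649121 × 0.4961 = 0.81813.
CI: 1.5882 ± 0.81813 → (0.770, 2.406).

(0.770, 2.406)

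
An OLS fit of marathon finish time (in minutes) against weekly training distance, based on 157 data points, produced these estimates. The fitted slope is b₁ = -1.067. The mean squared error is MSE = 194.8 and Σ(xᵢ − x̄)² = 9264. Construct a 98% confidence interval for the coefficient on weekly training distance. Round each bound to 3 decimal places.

SE(b₁) = √(MSE/Sₓₓ) = √(194.8/9264) = 0.145009.
df = n − 2 = 155.
t* = t_{0.01, 155} = 2.350646.
Margin = t* × SE = 2.350646 × 0.145009 = 0.34087.
CI: -1.067 ± 0.34087 → (-1.408, -0.726).
With 98% confidence, each one-unit increase in weekly training distance is associated with a change of between -1.408 and -0.726 minutes in marathon finish time.

(-1.408, -0.726)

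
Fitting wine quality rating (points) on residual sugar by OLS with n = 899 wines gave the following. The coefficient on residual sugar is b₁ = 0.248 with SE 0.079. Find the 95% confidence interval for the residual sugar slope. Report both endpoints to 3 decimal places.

(0.093, 0.403)

df = n − 2 = 899 − 2 = 897.
t* = t_{0.025, 897} = 1.962612.
Margin = t* × SE = 1.962612 × 0.079 = 0.15505.
CI: 0.248 ± 0.15505 → (0.093, 0.403).
With 95% confidence, each one-unit increase in residual sugar is associated with a change of between 0.093 and 0.403 points in wine quality rating.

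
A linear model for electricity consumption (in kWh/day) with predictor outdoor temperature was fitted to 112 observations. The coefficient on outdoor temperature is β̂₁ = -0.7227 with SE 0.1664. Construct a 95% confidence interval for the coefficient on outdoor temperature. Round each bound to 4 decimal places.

df = n − 2 = 112 − 2 = 110.
t* = t_{0.025, 110} = 1.981765.
Margin = t* × SE = 1.981765 × 0.1664 = 0.329766.
CI: -0.7227 ± 0.329766 → (-1.0525, -0.3929).
With 95% confidence, each one-unit increase in outdoor temperature is associated with a change of between -1.0525 and -0.3929 kWh/day in electricity consumption.

(-1.0525, -0.3929)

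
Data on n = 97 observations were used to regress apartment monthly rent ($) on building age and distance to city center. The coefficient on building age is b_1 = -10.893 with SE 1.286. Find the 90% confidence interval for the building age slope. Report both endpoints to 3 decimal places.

df = n − k − 1 = 97 − 2 − 1 = 94.
t* = t_{0.05, 94} = 1.661226.
Margin = t* × SE = 1.661226 × 1.286 = 2.13634.
CI: -10.893 ± 2.13634 → (-13.029, -8.757).
With 90% confidence, each one-unit increase in building age is associated with a change of between -13.029 and -8.757 $ in apartment monthly rent, holding the other predictors fixed.

(-13.029, -8.757)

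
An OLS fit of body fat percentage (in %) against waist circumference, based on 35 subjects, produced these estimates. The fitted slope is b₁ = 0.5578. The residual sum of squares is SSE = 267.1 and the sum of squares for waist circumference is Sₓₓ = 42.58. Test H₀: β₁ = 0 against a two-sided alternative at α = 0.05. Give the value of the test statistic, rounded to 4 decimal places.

t = 1.2794

MSE = SSE/(n − 2) = 267.1/33 = 8.09394.
SE(b₁) = √(MSE/Sₓₓ) = √(8.09394/42.58) = 0.435991.
t = 0.5578 / 0.435991 = 1.2794.
df = n − 2 = 33.
Two-sided p ≈ 0.2097, which is ≥ 0.05, so fail to reject H₀.
The data do not give significant evidence of an association between waist circumference and body fat percentage.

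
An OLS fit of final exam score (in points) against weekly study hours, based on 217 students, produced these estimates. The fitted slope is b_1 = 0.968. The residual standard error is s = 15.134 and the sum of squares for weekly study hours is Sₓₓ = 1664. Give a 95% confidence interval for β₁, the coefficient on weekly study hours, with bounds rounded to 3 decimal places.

SE(b_1) = s/√Sₓₓ = 15.134/√1664 = 0.371003.
df = n − 2 = 215.
t* = t_{0.025, 215} = 1.971059.
Margin = t* × SE = 1.971059 × 0.371003 = 0.73127.
CI: 0.968 ± 0.73127 → (0.237, 1.699).
With 95% confidence, each one-unit increase in weekly study hours is associated with a change of between 0.237 and 1.699 points in final exam score.

(0.237, 1.699)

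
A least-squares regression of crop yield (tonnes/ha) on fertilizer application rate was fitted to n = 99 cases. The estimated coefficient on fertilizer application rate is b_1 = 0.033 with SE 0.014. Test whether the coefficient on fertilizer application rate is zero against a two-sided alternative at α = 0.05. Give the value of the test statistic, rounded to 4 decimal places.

H₀: β₁ = 0 vs H₁: β₁ ≠ 0.
t = (b_1 − β₁⁰)/SE = 0.033 / 0.014 = 2.3571.
df = n − 2 = 99 − 2 = 97.
Two-sided p ≈ 0.0204, which is < 0.05, so reject H₀.
There is evidence that fertilizer application rate is associated with crop yield.

t = 2.3571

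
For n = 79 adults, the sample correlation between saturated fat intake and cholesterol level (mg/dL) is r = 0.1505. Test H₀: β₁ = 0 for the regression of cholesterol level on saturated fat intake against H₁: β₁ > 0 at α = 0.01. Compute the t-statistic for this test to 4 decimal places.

t = 1.3358

t = r·√(n − 2)/√(1 − r²) = 0.1505·√77/√0.97735 = 1.3358.
df = n − 2 = 77.
One-sided p ≈ 0.0928, which is ≥ 0.01, so fail to reject H₀.
The data do not give significant evidence of a linear association between saturated fat intake and cholesterol level.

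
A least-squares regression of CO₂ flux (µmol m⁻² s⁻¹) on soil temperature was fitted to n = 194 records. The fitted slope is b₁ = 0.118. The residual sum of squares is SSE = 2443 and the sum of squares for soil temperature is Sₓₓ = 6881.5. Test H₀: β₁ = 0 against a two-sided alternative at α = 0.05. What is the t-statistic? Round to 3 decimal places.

MSE = SSE/(n − 2) = 2443/192 = 12.724.
SE(b₁) = √(MSE/Sₓₓ) = √(12.724/6881.5) = 0.0430001.
t = 0.118 / 0.0430001 = 2.744.
df = n − 2 = 192.
Two-sided p ≈ 0.0066, which is < 0.05, so reject H₀.
There is evidence that soil temperature is associated with CO₂ flux.

t = 2.744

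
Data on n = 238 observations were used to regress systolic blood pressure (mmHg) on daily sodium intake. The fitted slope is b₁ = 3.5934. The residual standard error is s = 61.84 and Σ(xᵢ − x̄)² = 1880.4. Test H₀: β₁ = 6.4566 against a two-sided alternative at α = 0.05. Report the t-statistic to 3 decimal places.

SE(b₁) = s/√Sₓₓ = 61.84/√1880.4 = 1.42608.
t = (3.5934 − 6.4566) / 1.42608 = -2.008.
df = n − 2 = 236.
Two-sided p ≈ 0.0458, which is < 0.05, so reject H₀.
There is evidence that the true slope on daily sodium intake differs from 6.4566 mmHg per unit.

t = -2.008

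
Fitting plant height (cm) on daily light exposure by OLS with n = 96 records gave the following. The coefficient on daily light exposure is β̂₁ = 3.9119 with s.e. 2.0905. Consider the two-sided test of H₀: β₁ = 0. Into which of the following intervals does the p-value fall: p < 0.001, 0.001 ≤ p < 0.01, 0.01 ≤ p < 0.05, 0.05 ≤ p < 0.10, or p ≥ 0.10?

0.05 ≤ p < 0.10

t = 3.9119 / 2.0905 = 1.871.
df = n − 2 = 96 − 2 = 94.
Two-sided p = 2·P(T_{94} > |t|) ≈ 0.0644.
So 0.05 ≤ p < 0.10.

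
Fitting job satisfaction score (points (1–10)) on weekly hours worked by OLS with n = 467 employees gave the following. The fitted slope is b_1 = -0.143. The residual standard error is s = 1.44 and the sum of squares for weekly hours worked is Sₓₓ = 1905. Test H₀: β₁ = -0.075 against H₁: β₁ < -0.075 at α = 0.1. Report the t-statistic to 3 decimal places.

SE(b_1) = s/√Sₓₓ = 1.44/√1905 = 0.0329925.
t = (-0.143 − (-0.075)) / 0.0329925 = -2.061.
df = n − 2 = 465.
One-sided p ≈ 0.0199, which is < 0.1, so reject H₀.
There is evidence that the true slope on weekly hours worked is below -0.075 points (1–10) per unit.

t = -2.061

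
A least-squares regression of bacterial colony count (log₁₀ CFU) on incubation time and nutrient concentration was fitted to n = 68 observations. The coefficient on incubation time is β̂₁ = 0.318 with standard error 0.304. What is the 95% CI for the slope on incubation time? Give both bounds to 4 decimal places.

df = n − k − 1 = 68 − 2 − 1 = 65.
t* = t_{0.025, 65} = 1.997138.
Margin = t* × SE = 1.997138 × 0.304 = 0.607130.
CI: 0.318 ± 0.607130 → (-0.2891, 0.9251).
With 95% confidence, each one-unit increase in incubation time is associated with a change of between -0.2891 and 0.9251 log₁₀ CFU in bacterial colony count, holding the other predictors fixed.

(-0.2891, 0.9251)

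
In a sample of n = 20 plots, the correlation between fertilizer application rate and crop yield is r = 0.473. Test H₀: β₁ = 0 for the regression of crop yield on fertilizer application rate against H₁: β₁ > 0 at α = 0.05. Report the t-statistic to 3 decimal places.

t = r·√(n − 2)/√(1 − r²) = 0.473·√18/√0.776271 = 2.278.
df = n − 2 = 18.
One-sided p ≈ 0.0176, which is < 0.05, so reject H₀.
There is evidence of a linear association between fertilizer application rate and crop yield.

t = 2.278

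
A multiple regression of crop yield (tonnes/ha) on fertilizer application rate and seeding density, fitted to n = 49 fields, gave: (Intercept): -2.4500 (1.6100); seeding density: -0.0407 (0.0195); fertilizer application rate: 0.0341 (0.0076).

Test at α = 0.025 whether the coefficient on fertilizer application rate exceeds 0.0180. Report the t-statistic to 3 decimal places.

t = 2.118

Read off: b = 0.0341, SE = 0.0076 for fertilizer application rate.
H₀: β₁ = 0.0180 vs H₁: β₁ > 0.0180.
t = (0.0341 − 0.0180) / 0.0076 = 2.118.
df = n − k − 1 = 49 − 2 − 1 = 46.
One-sided p ≈ 0.0198, which is < 0.025, so reject H₀.
There is evidence that the true slope on fertilizer application rate exceeds 0.0180 tonnes/ha per unit, holding the other predictors fixed.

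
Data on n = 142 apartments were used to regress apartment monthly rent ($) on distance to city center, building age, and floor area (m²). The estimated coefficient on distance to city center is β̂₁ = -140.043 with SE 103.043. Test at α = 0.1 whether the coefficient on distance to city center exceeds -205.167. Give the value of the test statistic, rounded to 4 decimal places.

t = 0.6320

H₀: β₁ = -205.167 vs H₁: β₁ > -205.167.
t = (β̂₁ − β₁⁰)/SE = (-140.043 − (-205.167)) / 103.043 = 0.6320.
df = n − k − 1 = 142 − 3 − 1 = 138.
One-sided p ≈ 0.2642, which is ≥ 0.1, so fail to reject H₀.
The data do not give significant evidence that the true slope on distance to city center exceeds -205.167 $ per unit, holding the other predictors fixed.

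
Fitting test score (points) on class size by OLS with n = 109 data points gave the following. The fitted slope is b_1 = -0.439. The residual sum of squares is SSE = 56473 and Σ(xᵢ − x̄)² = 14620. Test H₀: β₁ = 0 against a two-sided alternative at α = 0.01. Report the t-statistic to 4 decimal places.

t = -2.3105

MSE = SSE/(n − 2) = 56473/107 = 527.785.
SE(b_1) = √(MSE/Sₓₓ) = √(527.785/14620) = 0.190001.
t = -0.439 / 0.190001 = -2.3105.
df = n − 2 = 107.
Two-sided p ≈ 0.0228, which is ≥ 0.01, so fail to reject H₀.
The data do not give significant evidence of an association between class size and test score.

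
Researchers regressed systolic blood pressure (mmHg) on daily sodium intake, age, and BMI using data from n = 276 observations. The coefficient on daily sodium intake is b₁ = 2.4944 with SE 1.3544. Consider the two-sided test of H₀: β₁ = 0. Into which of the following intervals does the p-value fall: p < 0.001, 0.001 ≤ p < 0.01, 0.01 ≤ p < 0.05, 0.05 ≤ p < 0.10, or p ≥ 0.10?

0.05 ≤ p < 0.10

t = 2.4944 / 1.3544 = 1.842.
df = n − k − 1 = 276 − 3 − 1 = 272.
Two-sided p = 2·P(T_{272} > |t|) ≈ 0.0666.
So 0.05 ≤ p < 0.10.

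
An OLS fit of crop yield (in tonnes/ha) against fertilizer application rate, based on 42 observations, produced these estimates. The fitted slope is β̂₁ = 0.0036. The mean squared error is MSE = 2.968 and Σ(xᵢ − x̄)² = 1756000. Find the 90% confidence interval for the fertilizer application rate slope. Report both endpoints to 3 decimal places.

SE(β̂₁) = √(MSE/Sₓₓ) = √(2.968/1756000) = 0.00130008.
df = n − 2 = 40.
t* = t_{0.05, 40} = 1.683851.
Margin = t* × SE = 1.683851 × 0.00130008 = 0.00219.
CI: 0.0036 ± 0.00219 → (0.001, 0.006).
With 90% confidence, each one-unit increase in fertilizer application rate is associated with a change of between 0.001 and 0.006 tonnes/ha in crop yield.

(0.001, 0.006)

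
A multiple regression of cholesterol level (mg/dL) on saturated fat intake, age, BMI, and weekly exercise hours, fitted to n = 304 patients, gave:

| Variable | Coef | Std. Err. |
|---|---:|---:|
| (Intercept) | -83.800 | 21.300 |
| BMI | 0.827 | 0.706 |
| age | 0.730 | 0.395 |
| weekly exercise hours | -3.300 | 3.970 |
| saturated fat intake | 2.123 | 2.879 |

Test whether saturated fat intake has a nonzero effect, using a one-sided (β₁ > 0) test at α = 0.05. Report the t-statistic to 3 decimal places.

Read off: b = 2.123, SE = 2.879 for saturated fat intake.
H₀: β₁ = 0 vs H₁: β₁ > 0.
t = 2.123 / 2.879 = 0.737.
df = n − k − 1 = 304 − 4 − 1 = 299.
One-sided p ≈ 0.2307, which is ≥ 0.05, so fail to reject H₀.
The data do not give significant evidence that the true slope on saturated fat intake is positive, holding the other predictors fixed.

t = 0.737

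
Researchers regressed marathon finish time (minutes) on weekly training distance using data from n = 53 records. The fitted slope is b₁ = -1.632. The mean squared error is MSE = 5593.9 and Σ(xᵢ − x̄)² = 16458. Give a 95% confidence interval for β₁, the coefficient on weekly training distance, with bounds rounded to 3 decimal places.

(-2.802, -0.462)

SE(b₁) = √(MSE/Sₓₓ) = √(5593.9/16458) = 0.583.
df = n − 2 = 51.
t* = t_{0.025, 51} = 2.007584.
Margin = t* × SE = 2.007584 × 0.583 = 1.17042.
CI: -1.632 ± 1.17042 → (-2.802, -0.462).
With 95% confidence, each one-unit increase in weekly training distance is associated with a change of between -2.802 and -0.462 minutes in marathon finish time.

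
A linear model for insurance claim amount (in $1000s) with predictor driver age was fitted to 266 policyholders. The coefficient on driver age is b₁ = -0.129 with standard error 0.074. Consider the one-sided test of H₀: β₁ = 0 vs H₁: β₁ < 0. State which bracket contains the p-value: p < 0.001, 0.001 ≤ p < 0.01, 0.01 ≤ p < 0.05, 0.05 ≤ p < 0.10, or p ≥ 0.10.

0.01 ≤ p < 0.05

t = -0.129 / 0.074 = -1.743.
df = n − 2 = 266 − 2 = 264.
One-sided p = P(T_{264} < t) ≈ 0.0412.
So 0.01 ≤ p < 0.05.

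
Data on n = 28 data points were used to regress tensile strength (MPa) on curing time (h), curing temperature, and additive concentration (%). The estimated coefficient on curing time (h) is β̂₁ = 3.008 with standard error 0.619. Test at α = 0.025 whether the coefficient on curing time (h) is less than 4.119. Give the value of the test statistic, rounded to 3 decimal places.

H₀: β₁ = 4.119 vs H₁: β₁ < 4.119.
t = (β̂₁ − β₁⁰)/SE = (3.008 − 4.119) / 0.619 = -1.795.
df = n − k − 1 = 28 − 3 − 1 = 24.
One-sided p ≈ 0.0426, which is ≥ 0.025, so fail to reject H₀.
The data do not give significant evidence that the true slope on curing time (h) is below 4.119 MPa per unit, holding the other predictors fixed.

t = -1.795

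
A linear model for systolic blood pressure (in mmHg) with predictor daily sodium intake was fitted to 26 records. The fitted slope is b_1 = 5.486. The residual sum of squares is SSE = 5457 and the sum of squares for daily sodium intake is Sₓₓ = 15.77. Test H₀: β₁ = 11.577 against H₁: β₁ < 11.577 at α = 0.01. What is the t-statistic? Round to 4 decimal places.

t = -1.6041

MSE = SSE/(n − 2) = 5457/24 = 227.375.
SE(b_1) = √(MSE/Sₓₓ) = √(227.375/15.77) = 3.79713.
t = (5.486 − 11.577) / 3.79713 = -1.6041.
df = n − 2 = 24.
One-sided p ≈ 0.0609, which is ≥ 0.01, so fail to reject H₀.
The data do not give significant evidence that the true slope on daily sodium intake is below 11.577 mmHg per unit.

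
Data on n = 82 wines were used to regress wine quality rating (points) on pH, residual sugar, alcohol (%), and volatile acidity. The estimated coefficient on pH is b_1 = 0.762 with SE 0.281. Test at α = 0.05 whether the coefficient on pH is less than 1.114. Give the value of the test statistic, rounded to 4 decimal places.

t = -1.2527

H₀: β₁ = 1.114 vs H₁: β₁ < 1.114.
t = (b_1 − β₁⁰)/SE = (0.762 − 1.114) / 0.281 = -1.2527.
df = n − k − 1 = 82 − 4 − 1 = 77.
One-sided p ≈ 0.1071, which is ≥ 0.05, so fail to reject H₀.
The data do not give significant evidence that the true slope on pH is below 1.114 points per unit, holding the other predictors fixed.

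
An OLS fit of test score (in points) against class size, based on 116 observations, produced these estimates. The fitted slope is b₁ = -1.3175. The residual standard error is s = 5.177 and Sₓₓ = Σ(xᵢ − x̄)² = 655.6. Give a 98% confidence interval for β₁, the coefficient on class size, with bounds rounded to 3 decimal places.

(-1.795, -0.840)

SE(b₁) = s/√Sₓₓ = 5.177/√655.6 = 0.20219.
df = n − 2 = 114.
t* = t_{0.01, 114} = 2.359504.
Margin = t* × SE = 2.359504 × 0.20219 = 0.47707.
CI: -1.3175 ± 0.47707 → (-1.795, -0.840).
With 98% confidence, each one-unit increase in class size is associated with a change of between -1.795 and -0.840 points in test score.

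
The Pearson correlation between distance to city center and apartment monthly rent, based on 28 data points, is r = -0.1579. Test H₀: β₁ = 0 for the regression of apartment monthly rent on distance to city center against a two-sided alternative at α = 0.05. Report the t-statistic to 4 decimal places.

t = r·√(n − 2)/√(1 − r²) = -0.1579·√26/√0.975068 = -0.8154.
df = n − 2 = 26.
Two-sided p ≈ 0.4223, which is ≥ 0.05, so fail to reject H₀.
The data do not give significant evidence of a linear association between distance to city center and apartment monthly rent.

t = -0.8154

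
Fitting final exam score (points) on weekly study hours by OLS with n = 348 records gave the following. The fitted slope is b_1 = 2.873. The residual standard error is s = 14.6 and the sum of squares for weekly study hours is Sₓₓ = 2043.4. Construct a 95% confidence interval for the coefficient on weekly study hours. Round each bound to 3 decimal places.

SE(b_1) = s/√Sₓₓ = 14.6/√2043.4 = 0.32298.
df = n − 2 = 346.
t* = t_{0.025, 346} = 1.966844.
Margin = t* × SE = 1.966844 × 0.32298 = 0.63525.
CI: 2.873 ± 0.63525 → (2.238, 3.508).
With 95% confidence, each one-unit increase in weekly study hours is associated with a change of between 2.238 and 3.508 points in final exam score.

(2.238, 3.508)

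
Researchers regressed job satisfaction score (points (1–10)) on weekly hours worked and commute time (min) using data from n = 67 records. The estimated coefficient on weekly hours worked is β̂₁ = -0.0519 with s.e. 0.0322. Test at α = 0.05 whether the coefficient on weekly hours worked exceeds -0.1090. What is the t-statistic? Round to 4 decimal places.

t = 1.7733

H₀: β₁ = -0.1090 vs H₁: β₁ > -0.1090.
t = (β̂₁ − β₁⁰)/SE = (-0.0519 − (-0.1090)) / 0.0322 = 1.7733.
df = n − k − 1 = 67 − 2 − 1 = 64.
One-sided p ≈ 0.0405, which is < 0.05, so reject H₀.
There is evidence that the true slope on weekly hours worked exceeds -0.1090 points (1–10) per unit, holding the other predictors fixed.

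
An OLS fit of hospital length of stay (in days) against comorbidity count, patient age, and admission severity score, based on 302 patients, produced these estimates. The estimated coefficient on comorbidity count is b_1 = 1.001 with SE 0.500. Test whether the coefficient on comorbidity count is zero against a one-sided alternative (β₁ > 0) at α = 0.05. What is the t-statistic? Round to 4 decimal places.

t = 2.0020

H₀: β₁ = 0 vs H₁: β₁ > 0.
t = (b_1 − β₁⁰)/SE = 1.001 / 0.500 = 2.0020.
df = n − k − 1 = 302 − 3 − 1 = 298.
One-sided p ≈ 0.0231, which is < 0.05, so reject H₀.
There is evidence that the true slope on comorbidity count is positive, holding the other predictors fixed.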